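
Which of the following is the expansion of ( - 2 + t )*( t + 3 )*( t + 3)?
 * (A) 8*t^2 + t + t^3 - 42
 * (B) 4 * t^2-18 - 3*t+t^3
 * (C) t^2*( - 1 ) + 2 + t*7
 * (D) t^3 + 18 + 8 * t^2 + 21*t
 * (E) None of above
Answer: B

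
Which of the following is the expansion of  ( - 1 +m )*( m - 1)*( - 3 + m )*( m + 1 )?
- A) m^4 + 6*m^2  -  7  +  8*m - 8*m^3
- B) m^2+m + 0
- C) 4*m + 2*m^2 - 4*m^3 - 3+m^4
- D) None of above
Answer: C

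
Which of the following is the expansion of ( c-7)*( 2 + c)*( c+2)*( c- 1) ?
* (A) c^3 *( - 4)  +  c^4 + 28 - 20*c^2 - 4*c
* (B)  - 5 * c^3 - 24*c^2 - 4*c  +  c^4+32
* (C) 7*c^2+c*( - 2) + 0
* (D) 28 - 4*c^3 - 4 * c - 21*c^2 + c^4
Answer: D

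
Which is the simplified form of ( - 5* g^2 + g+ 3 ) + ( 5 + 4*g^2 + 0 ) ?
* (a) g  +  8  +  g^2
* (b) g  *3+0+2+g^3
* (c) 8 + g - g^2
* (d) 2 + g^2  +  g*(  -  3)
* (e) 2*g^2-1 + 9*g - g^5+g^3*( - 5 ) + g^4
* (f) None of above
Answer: c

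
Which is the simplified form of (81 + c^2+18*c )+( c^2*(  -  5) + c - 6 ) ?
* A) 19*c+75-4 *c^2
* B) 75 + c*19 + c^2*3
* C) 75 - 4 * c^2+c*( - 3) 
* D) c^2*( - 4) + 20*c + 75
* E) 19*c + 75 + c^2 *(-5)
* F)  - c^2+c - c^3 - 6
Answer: A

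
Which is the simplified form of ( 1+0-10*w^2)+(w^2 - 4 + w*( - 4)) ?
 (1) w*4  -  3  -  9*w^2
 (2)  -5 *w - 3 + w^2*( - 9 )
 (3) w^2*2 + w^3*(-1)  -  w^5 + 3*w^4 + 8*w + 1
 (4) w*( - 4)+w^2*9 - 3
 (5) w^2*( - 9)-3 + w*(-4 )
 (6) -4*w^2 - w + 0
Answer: 5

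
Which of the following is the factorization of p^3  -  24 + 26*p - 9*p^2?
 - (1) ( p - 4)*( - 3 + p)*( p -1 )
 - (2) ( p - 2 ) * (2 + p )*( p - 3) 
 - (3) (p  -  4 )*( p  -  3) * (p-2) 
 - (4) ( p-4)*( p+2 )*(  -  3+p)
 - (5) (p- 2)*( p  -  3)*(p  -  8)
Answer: 3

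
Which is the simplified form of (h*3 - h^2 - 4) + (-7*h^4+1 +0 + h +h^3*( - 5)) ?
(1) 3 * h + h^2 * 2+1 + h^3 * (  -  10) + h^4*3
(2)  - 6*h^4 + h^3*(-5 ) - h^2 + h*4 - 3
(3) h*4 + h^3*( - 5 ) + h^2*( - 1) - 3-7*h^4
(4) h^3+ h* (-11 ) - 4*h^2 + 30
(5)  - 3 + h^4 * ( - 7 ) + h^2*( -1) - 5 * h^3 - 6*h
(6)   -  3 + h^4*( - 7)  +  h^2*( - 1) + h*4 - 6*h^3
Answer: 3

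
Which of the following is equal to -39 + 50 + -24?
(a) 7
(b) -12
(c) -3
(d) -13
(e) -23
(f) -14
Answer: d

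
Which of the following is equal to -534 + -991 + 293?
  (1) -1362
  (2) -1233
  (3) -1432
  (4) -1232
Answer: 4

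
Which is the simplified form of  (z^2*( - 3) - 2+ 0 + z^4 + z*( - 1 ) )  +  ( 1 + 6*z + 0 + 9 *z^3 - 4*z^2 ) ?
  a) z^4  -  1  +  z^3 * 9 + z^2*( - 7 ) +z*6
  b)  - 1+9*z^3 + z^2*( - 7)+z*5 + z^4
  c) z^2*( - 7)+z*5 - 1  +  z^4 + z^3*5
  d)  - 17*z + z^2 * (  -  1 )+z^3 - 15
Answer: b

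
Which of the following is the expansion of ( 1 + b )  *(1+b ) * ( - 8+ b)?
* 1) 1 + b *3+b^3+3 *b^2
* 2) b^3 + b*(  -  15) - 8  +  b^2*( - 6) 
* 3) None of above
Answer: 2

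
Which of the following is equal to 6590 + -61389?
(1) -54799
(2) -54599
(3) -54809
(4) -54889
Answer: 1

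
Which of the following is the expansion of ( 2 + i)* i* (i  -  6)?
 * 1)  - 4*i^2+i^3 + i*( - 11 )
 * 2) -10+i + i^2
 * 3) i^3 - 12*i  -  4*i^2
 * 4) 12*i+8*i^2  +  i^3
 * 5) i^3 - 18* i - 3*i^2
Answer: 3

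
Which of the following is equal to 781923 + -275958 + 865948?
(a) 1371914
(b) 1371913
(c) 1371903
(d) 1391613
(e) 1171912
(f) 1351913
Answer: b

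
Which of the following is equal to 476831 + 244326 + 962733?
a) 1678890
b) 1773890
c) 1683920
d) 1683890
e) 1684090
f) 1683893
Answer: d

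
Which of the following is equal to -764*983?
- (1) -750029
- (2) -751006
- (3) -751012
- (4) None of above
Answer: 3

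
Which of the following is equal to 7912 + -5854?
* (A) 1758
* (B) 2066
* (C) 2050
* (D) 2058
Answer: D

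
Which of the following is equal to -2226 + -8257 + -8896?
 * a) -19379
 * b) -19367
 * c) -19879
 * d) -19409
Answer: a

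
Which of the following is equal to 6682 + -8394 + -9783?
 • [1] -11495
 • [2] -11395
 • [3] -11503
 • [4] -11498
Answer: 1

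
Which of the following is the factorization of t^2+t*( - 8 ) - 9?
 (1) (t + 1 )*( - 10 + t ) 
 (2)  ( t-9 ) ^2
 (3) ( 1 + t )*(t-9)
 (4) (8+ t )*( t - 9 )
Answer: 3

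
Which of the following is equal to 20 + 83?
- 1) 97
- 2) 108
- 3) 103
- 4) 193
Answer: 3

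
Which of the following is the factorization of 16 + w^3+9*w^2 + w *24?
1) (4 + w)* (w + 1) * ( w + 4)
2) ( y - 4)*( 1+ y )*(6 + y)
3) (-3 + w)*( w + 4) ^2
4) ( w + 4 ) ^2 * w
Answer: 1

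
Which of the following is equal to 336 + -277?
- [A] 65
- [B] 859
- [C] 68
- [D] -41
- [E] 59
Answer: E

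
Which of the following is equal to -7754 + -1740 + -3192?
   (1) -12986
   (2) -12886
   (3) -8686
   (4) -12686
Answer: 4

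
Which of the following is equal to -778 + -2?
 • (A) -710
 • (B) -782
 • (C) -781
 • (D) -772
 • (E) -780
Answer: E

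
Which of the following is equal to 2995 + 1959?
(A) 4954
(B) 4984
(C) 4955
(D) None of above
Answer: A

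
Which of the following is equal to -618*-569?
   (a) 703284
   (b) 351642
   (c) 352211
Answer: b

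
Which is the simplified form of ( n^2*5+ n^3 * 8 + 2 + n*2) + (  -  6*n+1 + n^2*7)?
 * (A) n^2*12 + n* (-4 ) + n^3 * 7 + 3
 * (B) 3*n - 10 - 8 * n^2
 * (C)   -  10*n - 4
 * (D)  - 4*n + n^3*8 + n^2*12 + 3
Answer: D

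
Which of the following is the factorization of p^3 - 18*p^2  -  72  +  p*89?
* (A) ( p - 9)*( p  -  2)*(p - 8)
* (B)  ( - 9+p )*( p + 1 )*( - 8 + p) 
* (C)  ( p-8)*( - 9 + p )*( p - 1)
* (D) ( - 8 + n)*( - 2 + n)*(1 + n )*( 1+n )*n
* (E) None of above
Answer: C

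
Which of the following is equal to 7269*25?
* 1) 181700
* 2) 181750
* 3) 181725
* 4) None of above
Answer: 3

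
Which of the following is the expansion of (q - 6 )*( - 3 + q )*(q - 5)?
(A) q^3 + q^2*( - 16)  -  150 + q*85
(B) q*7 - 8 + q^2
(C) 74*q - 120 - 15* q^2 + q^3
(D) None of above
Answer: D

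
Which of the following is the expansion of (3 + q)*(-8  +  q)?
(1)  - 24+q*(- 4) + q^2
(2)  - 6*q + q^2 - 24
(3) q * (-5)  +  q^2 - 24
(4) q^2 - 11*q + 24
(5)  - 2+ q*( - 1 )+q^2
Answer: 3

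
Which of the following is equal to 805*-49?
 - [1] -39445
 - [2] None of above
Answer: 1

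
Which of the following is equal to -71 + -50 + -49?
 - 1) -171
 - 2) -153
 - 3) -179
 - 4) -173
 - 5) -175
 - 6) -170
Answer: 6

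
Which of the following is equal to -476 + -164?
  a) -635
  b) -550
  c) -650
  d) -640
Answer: d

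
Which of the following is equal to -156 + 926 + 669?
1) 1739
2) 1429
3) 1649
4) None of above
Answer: 4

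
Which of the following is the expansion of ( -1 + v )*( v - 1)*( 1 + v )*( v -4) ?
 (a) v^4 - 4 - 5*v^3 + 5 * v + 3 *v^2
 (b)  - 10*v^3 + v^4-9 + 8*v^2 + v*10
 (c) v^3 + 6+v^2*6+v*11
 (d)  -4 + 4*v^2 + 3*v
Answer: a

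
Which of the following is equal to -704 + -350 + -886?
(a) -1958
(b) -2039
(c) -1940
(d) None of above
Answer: c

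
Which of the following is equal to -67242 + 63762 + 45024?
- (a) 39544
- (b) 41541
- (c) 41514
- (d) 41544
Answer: d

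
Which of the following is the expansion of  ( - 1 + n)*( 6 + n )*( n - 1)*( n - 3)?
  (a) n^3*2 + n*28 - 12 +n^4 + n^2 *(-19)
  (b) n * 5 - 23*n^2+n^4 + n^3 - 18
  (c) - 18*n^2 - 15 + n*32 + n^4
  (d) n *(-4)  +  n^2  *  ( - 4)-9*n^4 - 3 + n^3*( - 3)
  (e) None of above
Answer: e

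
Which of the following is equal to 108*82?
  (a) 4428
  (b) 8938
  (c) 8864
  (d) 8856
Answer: d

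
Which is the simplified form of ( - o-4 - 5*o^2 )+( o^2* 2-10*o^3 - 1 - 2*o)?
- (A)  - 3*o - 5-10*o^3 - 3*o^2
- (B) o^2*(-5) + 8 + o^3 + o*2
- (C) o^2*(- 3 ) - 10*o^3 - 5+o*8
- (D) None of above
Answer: A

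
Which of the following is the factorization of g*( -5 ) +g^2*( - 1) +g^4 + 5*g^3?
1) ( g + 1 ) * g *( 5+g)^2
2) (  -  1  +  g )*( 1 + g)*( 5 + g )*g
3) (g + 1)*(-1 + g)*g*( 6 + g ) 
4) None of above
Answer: 2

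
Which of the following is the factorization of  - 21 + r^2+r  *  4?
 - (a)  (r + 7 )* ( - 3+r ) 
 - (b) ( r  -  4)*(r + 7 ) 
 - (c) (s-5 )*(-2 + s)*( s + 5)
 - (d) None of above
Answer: a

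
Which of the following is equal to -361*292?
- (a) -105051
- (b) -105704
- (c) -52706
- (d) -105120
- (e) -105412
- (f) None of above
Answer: e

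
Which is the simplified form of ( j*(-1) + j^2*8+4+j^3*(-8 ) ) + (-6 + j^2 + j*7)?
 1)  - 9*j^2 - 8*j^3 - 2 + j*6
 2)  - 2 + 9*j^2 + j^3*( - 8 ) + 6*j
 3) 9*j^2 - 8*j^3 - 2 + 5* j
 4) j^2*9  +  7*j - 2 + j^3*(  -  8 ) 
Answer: 2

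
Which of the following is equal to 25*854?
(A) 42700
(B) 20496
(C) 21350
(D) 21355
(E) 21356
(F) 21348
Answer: C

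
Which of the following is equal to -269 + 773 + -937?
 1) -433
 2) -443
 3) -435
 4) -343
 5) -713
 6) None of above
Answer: 1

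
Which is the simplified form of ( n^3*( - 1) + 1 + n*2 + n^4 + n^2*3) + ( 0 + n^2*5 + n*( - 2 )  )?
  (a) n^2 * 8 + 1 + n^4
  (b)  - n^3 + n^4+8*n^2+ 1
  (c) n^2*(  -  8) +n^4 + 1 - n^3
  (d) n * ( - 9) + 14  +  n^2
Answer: b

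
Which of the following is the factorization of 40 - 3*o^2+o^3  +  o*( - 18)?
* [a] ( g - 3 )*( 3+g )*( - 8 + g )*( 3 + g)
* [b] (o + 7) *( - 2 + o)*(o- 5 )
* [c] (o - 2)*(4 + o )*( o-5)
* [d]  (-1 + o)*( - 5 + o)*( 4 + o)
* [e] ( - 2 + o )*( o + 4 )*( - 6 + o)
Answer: c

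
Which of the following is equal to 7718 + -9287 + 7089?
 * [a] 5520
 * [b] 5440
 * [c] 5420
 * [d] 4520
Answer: a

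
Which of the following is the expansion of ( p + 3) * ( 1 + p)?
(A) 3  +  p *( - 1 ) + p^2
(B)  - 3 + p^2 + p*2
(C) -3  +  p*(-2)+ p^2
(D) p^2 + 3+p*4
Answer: D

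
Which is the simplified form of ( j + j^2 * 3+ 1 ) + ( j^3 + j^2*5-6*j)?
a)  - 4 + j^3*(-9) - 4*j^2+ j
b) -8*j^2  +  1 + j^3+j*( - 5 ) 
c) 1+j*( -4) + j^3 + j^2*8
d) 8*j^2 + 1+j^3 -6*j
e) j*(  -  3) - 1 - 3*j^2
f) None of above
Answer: f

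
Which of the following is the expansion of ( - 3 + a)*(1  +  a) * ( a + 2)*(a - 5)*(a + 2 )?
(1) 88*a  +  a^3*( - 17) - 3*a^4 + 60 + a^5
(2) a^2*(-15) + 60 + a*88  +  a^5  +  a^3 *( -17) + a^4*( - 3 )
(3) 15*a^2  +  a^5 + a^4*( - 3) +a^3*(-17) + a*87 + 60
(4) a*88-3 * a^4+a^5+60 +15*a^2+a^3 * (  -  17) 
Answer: 4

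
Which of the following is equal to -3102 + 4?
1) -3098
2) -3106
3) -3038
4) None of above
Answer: 1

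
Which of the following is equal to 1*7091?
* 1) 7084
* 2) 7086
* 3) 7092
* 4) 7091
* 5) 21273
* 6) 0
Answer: 4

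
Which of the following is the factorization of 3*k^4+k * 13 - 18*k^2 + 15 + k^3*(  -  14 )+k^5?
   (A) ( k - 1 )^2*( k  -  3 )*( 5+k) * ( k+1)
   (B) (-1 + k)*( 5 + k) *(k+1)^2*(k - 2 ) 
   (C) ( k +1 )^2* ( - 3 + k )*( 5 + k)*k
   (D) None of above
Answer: D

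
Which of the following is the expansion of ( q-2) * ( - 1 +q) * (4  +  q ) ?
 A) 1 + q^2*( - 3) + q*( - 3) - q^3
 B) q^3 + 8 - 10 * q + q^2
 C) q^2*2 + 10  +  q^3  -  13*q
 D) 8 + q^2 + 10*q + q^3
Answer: B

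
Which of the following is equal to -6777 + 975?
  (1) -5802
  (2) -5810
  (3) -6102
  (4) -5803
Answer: 1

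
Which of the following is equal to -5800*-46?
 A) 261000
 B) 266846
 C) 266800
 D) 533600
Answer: C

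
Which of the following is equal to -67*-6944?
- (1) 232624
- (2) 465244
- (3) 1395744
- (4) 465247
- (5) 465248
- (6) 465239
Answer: 5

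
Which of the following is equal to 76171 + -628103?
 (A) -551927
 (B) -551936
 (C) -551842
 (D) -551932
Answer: D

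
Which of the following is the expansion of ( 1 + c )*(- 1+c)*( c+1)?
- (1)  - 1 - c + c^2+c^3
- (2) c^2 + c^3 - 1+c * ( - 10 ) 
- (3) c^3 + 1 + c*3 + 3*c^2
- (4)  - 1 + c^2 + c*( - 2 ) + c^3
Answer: 1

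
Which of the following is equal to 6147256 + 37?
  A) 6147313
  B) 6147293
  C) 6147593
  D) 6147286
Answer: B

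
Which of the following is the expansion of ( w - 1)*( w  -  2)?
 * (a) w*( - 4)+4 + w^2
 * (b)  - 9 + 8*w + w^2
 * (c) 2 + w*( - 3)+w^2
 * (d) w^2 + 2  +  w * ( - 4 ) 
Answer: c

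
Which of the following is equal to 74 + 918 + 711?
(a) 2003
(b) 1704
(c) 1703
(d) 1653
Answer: c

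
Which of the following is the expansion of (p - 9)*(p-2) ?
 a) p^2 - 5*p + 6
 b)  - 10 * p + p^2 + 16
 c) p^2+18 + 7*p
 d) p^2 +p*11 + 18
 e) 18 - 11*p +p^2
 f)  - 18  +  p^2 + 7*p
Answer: e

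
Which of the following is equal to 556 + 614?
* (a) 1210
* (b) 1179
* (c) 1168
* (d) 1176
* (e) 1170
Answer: e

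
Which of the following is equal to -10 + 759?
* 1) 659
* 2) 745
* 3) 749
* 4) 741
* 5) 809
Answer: 3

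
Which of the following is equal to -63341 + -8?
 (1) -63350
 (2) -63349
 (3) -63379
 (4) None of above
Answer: 2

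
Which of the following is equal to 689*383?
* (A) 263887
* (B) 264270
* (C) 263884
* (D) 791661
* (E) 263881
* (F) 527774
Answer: A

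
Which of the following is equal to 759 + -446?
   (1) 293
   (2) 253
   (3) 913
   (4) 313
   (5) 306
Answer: 4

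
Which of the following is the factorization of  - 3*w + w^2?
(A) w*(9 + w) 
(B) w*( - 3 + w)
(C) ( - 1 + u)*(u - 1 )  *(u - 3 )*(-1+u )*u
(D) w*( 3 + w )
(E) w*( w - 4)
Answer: B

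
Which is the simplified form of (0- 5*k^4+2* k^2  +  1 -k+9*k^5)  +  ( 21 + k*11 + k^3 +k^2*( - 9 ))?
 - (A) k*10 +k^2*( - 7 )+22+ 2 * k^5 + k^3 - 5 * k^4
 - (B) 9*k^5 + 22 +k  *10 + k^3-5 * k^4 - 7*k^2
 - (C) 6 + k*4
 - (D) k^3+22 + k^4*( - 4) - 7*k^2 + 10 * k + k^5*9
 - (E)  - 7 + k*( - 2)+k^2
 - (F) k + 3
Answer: B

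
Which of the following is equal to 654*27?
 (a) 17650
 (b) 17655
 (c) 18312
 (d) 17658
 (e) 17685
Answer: d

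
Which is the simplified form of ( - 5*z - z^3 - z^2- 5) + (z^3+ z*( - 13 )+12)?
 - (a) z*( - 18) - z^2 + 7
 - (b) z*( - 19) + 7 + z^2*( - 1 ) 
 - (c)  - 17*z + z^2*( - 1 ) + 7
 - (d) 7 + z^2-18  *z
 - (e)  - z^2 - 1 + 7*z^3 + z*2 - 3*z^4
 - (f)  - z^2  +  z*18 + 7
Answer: a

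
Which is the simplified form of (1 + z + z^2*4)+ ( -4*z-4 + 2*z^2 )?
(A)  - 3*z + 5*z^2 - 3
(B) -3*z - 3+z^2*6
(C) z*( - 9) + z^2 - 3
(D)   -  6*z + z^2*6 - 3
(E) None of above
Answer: B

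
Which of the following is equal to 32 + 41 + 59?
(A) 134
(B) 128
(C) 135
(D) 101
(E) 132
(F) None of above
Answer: E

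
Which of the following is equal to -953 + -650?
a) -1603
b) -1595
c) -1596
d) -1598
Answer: a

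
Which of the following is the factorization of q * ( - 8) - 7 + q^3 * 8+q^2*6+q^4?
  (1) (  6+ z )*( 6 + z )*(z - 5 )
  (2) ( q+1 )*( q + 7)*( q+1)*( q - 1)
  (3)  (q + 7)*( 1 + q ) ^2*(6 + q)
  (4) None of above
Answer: 2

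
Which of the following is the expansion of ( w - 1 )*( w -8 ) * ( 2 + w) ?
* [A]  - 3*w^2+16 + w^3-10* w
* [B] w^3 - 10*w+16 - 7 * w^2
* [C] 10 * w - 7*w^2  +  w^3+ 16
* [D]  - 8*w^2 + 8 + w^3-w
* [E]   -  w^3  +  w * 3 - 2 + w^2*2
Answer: B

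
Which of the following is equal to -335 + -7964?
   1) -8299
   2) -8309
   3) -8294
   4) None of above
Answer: 1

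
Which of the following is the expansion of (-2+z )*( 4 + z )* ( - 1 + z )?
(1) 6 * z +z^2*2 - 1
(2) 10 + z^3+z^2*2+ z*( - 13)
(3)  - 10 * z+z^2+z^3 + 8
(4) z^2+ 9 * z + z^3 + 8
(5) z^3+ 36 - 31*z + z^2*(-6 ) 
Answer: 3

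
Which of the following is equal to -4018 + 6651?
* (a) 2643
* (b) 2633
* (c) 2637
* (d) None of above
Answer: b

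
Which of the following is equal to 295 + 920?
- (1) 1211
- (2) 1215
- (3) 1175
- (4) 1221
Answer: 2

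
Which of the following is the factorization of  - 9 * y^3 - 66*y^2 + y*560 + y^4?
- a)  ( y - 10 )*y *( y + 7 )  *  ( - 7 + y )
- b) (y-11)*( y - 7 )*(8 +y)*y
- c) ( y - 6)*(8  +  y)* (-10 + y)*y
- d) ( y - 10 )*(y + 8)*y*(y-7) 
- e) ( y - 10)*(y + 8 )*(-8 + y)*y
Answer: d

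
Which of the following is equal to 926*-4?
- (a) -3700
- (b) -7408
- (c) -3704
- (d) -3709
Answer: c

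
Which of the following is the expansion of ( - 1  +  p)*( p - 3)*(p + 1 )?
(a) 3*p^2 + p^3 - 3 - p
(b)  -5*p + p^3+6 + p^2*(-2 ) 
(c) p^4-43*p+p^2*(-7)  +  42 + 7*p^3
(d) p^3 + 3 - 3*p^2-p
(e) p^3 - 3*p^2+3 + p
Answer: d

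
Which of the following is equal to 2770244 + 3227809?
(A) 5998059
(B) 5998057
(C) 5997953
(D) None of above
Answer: D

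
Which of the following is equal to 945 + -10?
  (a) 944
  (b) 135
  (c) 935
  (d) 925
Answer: c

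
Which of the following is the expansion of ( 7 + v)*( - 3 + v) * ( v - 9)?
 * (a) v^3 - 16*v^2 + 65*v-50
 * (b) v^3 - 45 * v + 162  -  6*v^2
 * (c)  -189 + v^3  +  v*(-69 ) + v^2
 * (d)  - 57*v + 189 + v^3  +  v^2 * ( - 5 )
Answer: d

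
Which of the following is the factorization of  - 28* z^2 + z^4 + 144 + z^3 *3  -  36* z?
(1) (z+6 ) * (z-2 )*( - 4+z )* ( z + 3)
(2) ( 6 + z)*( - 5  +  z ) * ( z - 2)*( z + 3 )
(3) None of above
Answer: 1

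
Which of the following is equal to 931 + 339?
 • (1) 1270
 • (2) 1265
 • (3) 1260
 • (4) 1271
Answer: 1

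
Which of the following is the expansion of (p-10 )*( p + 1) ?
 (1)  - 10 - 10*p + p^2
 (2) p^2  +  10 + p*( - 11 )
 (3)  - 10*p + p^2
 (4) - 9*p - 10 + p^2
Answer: 4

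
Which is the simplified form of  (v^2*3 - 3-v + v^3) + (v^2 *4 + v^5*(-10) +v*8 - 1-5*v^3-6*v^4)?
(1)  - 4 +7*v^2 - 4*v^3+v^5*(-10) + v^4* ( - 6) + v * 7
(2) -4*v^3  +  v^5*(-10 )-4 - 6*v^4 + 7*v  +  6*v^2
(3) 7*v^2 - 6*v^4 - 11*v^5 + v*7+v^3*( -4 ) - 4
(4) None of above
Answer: 1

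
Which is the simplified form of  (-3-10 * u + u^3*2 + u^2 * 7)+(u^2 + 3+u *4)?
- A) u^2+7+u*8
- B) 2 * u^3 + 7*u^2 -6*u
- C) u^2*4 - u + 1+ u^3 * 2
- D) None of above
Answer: D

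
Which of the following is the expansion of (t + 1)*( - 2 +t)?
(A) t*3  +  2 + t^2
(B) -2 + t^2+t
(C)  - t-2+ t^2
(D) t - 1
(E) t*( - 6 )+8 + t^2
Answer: C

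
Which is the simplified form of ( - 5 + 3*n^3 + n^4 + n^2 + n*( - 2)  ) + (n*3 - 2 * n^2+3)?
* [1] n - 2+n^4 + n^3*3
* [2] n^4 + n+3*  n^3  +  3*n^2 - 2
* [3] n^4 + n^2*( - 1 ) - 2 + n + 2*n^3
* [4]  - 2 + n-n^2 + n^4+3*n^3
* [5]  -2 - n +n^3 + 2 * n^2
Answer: 4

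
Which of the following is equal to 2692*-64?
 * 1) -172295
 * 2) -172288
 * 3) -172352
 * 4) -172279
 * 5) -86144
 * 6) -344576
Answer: 2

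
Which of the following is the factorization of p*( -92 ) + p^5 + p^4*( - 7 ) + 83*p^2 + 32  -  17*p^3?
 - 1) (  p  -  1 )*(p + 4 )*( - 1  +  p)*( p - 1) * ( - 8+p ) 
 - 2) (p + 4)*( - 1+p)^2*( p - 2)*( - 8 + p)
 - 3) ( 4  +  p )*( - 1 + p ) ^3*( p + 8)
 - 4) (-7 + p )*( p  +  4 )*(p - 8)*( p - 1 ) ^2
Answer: 1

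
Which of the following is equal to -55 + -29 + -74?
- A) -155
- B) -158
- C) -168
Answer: B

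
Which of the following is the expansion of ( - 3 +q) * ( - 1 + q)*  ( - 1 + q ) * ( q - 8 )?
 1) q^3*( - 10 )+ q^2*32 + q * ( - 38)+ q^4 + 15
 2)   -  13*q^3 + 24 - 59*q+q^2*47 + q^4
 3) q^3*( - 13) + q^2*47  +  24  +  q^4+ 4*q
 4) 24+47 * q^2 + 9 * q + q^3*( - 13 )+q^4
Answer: 2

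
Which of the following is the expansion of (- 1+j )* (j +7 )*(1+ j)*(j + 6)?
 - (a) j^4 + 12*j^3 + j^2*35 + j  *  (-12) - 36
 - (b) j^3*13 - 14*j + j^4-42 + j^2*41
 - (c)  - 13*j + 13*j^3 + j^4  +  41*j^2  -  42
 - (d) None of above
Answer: c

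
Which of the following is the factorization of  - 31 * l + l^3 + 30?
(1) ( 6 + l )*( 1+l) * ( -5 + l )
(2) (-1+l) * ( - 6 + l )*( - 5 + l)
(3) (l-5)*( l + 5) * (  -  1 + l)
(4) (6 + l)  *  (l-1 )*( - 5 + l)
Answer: 4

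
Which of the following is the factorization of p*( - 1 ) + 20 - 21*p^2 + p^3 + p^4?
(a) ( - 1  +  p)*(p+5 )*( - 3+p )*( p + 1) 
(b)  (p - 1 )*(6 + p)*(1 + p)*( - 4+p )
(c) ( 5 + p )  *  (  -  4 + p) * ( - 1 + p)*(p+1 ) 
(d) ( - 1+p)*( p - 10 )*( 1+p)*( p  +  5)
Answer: c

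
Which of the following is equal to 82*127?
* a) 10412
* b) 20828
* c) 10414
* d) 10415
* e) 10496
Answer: c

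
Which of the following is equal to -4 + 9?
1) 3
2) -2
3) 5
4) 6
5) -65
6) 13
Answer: 3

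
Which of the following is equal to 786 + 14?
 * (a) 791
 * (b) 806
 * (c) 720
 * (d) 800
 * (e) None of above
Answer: d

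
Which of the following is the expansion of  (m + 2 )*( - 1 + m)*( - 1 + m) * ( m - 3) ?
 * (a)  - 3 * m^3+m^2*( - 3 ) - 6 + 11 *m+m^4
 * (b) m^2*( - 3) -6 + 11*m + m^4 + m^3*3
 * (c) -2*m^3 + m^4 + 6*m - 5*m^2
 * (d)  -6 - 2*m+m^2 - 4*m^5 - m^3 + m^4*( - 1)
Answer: a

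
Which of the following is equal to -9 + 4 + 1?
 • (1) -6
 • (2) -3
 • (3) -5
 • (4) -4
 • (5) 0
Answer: 4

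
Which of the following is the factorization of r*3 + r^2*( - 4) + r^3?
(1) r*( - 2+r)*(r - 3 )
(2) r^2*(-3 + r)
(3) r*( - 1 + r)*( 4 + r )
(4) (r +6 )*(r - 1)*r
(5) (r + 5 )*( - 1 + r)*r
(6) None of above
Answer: 6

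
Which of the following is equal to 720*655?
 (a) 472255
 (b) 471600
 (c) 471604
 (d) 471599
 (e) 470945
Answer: b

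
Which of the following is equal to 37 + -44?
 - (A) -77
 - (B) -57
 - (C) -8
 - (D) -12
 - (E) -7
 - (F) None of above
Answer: E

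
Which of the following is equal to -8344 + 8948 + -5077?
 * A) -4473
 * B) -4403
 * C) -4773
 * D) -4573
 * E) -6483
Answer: A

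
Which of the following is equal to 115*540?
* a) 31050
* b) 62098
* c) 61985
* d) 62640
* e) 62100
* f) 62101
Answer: e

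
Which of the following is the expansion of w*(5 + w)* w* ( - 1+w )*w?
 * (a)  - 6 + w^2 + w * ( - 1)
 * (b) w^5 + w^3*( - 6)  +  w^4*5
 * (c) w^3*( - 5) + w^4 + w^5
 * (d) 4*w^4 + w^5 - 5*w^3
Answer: d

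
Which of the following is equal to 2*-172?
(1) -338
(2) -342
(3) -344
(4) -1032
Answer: 3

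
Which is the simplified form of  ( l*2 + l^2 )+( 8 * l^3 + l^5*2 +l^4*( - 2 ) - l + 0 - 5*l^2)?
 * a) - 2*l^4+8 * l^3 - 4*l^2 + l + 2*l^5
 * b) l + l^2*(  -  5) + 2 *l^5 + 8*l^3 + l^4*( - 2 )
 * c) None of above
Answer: a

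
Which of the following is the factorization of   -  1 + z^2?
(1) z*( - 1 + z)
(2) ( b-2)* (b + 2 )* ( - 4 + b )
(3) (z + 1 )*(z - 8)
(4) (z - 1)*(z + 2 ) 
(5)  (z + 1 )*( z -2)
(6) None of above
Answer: 6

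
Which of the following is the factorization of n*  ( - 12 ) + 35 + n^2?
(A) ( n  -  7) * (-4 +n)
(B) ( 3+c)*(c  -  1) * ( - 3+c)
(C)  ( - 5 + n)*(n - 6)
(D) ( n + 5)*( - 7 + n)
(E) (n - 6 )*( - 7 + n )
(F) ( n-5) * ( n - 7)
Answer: F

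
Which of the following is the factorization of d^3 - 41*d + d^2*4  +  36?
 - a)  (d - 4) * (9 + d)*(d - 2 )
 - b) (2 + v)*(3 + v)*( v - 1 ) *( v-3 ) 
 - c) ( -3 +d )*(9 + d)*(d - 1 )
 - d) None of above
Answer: d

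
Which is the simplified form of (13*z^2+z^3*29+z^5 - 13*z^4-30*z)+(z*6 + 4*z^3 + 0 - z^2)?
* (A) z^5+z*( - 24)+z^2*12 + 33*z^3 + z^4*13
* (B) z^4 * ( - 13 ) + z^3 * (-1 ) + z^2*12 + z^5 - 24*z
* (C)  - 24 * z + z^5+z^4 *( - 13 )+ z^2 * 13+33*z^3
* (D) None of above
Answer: D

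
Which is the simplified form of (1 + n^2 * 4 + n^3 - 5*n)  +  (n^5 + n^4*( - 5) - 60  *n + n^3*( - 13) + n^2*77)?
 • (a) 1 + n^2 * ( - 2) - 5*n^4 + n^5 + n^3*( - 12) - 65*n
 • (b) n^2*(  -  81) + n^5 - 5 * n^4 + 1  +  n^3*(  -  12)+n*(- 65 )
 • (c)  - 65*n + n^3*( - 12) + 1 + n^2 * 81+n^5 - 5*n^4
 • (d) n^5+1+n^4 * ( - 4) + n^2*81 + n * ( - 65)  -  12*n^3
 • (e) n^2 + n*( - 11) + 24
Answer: c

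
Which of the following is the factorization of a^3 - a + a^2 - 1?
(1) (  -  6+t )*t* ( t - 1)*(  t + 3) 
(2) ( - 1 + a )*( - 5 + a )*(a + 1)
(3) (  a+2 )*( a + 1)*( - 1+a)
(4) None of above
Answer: 4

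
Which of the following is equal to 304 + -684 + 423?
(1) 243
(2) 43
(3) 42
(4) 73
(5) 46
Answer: 2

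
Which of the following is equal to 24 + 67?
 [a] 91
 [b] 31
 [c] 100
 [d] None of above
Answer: a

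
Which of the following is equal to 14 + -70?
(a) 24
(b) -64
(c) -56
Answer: c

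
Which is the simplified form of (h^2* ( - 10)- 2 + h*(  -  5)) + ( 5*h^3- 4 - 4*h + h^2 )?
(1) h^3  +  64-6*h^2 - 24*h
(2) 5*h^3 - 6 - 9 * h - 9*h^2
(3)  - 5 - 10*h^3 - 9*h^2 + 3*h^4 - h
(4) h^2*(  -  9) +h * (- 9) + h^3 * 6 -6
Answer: 2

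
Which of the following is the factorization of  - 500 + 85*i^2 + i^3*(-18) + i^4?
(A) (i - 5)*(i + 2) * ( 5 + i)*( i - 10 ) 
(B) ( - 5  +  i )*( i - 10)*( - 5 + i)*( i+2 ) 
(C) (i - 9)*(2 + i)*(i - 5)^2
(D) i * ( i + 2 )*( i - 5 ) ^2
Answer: B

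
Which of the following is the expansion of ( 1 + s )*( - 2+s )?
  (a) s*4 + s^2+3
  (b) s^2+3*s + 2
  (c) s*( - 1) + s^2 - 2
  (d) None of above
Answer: c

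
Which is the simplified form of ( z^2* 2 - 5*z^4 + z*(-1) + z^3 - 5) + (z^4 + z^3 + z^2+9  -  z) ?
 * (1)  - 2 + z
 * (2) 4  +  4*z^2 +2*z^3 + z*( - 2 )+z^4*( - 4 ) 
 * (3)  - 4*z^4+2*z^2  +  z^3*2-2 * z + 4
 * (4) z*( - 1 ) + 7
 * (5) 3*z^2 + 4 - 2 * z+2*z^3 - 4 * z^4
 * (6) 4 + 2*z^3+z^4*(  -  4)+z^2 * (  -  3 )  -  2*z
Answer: 5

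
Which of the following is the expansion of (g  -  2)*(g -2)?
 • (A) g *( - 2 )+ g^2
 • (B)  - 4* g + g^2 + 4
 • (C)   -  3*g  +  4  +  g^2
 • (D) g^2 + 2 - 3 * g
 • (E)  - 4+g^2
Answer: B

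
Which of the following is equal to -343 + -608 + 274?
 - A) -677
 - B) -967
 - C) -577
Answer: A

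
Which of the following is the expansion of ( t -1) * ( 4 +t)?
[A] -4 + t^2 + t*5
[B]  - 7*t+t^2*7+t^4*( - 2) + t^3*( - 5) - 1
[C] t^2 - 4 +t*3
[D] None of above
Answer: C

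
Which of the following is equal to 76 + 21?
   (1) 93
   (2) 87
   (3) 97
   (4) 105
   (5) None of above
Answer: 3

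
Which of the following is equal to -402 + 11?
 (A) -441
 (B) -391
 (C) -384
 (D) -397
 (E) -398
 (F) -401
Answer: B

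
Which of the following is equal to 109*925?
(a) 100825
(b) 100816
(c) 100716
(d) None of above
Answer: a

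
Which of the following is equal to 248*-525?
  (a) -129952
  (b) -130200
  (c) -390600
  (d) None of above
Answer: b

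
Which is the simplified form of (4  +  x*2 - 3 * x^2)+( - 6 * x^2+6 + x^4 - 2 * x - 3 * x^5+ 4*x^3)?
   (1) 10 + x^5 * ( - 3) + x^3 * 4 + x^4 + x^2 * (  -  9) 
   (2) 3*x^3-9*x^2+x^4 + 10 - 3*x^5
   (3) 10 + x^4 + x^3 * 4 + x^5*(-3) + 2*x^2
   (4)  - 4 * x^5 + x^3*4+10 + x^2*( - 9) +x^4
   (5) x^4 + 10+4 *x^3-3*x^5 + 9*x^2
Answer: 1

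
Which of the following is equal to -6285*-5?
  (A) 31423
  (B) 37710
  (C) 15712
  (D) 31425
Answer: D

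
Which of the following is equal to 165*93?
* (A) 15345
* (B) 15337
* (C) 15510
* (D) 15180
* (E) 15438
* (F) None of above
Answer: A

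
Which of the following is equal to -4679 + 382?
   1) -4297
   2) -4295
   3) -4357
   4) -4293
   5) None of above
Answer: 1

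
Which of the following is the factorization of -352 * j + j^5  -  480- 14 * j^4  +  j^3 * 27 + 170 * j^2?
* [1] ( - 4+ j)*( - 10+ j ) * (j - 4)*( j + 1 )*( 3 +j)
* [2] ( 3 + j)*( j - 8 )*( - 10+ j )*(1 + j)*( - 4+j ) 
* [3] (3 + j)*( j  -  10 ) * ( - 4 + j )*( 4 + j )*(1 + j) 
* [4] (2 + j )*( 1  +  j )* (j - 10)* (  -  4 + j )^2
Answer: 1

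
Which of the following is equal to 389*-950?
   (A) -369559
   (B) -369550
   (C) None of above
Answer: B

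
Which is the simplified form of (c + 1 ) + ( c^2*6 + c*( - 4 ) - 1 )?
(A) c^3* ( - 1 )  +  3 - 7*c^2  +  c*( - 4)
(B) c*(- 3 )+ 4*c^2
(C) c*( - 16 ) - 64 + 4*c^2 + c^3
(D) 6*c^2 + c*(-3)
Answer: D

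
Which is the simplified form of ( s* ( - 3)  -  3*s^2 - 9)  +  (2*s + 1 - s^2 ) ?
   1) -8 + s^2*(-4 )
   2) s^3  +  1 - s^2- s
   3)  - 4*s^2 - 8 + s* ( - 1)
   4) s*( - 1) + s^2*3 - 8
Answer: 3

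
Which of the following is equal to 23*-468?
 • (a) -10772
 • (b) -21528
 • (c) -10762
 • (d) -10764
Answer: d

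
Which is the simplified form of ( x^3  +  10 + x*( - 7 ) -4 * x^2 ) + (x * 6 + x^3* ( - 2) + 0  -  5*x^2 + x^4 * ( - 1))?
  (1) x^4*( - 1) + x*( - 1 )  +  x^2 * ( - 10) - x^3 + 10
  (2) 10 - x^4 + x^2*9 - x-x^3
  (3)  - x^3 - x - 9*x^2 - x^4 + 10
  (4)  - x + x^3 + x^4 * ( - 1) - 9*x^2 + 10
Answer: 3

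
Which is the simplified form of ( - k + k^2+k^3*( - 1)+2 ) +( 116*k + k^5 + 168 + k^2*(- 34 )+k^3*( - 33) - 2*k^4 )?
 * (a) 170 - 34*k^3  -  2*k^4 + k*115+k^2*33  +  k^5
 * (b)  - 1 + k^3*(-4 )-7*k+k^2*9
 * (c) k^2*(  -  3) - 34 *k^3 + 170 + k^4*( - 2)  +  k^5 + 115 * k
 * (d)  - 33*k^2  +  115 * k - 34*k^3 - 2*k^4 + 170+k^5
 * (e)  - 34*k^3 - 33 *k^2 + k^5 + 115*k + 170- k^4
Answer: d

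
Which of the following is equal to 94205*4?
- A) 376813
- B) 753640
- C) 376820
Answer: C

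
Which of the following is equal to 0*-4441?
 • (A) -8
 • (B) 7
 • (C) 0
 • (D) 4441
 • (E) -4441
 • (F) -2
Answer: C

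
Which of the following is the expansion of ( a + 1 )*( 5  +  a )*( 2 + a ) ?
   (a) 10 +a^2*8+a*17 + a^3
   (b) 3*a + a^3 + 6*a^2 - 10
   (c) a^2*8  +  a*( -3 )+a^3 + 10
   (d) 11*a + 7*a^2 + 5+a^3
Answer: a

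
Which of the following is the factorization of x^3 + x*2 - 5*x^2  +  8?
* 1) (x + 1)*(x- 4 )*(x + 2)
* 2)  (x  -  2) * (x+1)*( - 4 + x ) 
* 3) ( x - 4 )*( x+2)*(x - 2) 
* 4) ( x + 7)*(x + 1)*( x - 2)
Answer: 2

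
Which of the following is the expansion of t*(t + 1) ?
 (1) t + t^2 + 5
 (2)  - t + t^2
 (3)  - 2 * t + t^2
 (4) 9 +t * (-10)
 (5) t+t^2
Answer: 5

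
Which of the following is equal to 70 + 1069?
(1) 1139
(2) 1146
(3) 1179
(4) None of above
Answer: 1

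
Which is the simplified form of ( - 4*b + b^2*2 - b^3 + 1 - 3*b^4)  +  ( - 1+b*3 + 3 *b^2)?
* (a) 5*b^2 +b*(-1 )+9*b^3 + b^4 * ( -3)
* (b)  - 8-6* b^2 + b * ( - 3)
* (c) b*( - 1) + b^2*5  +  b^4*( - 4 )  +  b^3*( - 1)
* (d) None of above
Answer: d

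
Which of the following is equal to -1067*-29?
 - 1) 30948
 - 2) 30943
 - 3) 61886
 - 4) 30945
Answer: 2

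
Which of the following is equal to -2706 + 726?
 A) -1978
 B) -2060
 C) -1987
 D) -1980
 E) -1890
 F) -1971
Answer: D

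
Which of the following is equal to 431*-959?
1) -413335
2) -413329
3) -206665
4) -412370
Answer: 2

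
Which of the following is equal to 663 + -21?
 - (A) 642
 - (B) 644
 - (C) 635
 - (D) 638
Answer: A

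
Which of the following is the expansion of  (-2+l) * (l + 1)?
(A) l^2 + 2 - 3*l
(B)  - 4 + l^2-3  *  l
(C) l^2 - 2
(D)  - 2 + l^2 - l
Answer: D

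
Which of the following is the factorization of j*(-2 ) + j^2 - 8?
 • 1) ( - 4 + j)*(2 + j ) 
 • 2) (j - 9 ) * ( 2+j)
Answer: 1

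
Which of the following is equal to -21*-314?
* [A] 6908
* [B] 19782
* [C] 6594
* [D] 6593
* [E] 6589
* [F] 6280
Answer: C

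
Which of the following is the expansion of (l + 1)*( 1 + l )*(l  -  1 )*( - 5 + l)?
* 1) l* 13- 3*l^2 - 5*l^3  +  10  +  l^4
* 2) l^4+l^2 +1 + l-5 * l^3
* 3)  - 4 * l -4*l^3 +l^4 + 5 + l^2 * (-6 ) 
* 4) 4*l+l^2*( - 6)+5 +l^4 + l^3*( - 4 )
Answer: 4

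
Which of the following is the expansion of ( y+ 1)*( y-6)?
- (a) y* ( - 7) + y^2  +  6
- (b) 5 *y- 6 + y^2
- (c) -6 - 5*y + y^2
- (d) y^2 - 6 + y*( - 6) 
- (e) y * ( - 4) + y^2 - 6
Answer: c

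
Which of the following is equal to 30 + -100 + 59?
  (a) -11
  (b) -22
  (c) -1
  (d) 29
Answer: a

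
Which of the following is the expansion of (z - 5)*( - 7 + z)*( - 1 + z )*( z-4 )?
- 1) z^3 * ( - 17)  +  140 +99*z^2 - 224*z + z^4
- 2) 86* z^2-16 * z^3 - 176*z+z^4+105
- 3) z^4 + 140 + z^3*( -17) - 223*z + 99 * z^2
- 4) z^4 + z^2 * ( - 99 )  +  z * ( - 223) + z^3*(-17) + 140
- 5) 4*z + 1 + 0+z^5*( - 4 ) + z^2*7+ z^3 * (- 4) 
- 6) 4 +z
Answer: 3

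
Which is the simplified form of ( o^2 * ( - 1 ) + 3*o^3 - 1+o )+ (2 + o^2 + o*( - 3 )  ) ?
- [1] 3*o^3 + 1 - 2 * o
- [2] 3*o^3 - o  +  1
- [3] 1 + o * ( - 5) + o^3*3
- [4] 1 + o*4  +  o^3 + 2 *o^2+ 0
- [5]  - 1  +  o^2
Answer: 1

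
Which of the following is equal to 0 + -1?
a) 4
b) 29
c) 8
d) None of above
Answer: d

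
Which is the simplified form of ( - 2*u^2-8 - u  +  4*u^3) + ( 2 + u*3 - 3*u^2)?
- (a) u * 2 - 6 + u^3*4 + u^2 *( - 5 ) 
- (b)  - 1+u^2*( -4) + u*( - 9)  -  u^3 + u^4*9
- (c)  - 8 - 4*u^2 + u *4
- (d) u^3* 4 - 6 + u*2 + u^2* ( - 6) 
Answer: a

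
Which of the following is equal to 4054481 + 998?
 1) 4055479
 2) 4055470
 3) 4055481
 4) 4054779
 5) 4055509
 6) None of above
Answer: 1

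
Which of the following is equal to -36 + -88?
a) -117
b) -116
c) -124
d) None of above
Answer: c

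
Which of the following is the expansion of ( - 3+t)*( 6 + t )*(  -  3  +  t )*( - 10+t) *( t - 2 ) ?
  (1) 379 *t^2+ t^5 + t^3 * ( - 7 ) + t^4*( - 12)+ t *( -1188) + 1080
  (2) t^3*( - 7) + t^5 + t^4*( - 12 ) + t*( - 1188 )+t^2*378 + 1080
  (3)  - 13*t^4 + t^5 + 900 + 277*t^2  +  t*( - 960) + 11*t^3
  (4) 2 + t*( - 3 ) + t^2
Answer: 2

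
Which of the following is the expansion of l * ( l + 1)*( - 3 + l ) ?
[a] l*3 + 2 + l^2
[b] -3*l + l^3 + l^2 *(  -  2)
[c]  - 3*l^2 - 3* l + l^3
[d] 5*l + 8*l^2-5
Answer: b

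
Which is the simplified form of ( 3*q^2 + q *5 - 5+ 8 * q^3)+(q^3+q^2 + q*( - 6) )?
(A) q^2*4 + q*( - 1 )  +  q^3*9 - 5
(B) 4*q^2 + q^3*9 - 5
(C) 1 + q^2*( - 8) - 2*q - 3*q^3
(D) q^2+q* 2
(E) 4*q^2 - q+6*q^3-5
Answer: A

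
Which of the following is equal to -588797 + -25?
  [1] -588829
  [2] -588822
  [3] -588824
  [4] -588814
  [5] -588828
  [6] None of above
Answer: 2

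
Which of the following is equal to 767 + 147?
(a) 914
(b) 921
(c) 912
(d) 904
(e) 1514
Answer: a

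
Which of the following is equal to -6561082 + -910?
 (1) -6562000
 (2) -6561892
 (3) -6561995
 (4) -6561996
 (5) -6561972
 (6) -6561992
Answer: 6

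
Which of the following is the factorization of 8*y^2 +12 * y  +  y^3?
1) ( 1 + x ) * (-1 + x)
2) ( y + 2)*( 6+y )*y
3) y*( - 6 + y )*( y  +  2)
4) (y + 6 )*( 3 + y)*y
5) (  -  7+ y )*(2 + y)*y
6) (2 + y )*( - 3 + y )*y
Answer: 2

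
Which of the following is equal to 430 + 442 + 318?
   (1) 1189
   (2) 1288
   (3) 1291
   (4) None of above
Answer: 4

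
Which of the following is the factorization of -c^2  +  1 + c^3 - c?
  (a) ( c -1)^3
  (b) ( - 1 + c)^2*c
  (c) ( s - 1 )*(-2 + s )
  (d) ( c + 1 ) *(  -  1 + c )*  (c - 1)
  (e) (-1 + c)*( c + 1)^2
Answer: d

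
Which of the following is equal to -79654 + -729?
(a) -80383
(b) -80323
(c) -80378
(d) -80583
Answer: a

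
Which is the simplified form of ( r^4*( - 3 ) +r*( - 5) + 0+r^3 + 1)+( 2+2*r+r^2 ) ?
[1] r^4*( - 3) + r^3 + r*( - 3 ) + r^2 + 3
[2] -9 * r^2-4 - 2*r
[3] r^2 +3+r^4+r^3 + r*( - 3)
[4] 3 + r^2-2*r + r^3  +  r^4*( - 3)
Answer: 1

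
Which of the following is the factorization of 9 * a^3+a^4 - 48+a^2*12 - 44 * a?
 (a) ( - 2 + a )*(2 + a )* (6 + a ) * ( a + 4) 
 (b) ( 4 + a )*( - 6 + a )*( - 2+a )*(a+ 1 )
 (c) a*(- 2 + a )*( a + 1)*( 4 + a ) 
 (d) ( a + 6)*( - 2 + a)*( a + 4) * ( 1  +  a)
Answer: d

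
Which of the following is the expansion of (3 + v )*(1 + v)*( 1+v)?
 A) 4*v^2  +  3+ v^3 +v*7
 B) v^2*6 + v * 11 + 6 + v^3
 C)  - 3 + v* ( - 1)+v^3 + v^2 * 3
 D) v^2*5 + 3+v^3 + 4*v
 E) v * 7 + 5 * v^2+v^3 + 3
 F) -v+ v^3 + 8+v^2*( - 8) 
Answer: E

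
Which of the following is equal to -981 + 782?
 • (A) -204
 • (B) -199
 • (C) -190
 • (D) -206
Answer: B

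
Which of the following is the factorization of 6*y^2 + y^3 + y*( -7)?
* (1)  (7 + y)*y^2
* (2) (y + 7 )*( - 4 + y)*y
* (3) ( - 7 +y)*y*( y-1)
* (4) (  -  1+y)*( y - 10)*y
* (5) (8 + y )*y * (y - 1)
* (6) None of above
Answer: 6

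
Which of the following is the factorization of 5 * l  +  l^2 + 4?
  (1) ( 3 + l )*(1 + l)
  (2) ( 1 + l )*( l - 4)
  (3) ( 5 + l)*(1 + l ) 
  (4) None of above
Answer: 4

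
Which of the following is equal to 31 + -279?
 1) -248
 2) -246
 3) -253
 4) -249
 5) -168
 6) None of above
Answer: 1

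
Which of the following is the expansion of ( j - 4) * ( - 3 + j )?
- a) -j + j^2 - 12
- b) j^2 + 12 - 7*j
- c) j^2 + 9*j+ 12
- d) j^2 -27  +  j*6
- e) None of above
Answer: b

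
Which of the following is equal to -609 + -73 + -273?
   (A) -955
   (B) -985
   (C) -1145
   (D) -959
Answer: A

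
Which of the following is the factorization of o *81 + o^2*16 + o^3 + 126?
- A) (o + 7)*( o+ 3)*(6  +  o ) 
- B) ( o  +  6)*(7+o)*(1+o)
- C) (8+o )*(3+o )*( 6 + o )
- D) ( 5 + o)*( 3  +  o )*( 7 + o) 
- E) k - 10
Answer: A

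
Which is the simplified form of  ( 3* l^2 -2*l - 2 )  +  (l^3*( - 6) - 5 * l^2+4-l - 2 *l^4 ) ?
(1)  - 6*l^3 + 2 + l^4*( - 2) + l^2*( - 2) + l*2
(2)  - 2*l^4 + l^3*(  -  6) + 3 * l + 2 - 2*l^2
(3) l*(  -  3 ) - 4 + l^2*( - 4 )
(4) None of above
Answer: 4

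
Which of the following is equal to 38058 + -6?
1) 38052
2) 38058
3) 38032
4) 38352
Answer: 1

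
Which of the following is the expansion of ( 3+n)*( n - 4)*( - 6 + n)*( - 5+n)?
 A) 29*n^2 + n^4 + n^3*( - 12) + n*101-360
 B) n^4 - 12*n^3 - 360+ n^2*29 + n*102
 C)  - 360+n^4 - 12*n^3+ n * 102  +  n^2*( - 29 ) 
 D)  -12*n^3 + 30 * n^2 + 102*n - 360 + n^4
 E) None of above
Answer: B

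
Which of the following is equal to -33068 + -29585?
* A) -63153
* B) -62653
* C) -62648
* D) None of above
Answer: B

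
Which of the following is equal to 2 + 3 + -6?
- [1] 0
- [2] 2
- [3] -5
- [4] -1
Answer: 4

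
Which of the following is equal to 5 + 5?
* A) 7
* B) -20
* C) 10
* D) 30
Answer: C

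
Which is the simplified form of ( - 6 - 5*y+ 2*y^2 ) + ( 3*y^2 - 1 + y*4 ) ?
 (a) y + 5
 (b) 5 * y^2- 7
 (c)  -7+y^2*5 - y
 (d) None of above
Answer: c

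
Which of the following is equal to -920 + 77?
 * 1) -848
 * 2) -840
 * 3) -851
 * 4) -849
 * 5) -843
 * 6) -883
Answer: 5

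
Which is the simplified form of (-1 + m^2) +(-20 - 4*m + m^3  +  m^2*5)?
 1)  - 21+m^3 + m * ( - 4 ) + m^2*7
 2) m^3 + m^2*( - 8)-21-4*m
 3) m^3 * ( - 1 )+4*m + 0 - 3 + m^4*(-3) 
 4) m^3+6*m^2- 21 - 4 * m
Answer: 4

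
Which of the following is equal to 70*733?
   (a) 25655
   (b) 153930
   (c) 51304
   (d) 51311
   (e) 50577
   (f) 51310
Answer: f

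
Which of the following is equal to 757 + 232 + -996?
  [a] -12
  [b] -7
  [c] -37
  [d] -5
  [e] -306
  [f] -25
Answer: b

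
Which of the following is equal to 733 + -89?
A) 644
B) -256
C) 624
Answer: A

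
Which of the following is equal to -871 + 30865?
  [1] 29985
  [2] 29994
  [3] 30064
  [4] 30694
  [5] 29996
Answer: 2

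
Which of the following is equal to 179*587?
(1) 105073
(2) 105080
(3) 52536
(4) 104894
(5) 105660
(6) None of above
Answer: 1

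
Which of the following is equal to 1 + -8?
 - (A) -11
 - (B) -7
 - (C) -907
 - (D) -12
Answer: B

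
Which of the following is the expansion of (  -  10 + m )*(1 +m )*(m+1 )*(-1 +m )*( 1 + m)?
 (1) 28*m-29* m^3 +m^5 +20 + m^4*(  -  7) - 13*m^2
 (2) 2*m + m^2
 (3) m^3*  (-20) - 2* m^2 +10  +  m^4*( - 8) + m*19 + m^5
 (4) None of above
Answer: 3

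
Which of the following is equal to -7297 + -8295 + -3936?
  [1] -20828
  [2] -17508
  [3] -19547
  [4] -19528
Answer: 4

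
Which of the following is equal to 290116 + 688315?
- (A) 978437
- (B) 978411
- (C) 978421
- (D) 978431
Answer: D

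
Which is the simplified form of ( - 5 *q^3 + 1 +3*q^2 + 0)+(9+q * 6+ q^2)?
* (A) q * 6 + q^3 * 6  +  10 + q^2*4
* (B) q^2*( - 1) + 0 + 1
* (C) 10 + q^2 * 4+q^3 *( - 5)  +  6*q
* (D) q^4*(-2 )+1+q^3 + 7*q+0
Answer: C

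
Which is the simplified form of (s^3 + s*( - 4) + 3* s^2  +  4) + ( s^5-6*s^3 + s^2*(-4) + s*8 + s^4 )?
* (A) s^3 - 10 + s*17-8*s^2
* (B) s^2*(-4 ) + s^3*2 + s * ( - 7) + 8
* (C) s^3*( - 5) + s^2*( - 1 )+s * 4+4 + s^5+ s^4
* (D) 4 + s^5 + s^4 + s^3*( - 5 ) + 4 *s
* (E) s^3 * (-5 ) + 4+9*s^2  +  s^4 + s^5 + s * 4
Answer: C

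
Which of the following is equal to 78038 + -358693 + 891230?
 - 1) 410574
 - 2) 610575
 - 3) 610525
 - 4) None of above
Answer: 2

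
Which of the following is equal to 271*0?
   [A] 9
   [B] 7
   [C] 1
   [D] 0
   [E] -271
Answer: D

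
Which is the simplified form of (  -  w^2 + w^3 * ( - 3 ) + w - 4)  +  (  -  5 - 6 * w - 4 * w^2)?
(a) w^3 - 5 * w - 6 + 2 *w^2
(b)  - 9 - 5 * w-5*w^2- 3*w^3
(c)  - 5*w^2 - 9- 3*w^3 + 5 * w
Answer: b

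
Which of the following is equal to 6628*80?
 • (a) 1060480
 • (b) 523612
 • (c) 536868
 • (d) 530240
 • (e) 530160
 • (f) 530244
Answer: d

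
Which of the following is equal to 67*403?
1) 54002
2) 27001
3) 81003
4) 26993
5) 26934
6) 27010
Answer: 2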